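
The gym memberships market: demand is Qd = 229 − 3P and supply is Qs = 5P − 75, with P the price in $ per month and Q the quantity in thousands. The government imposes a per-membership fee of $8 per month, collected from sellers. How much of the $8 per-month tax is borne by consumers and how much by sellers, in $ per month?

Without the tax, 229 − 3P = 5P − 75 gives 8P = 304, so P* = $38 and Q* = 115.
With the tax collected from sellers, supply shifts: Qs = 5(P − 8) − 75.
New equilibrium: consumers pay $43, sellers receive $35, Q = 100. (Wedge: Pb − Ps = 8.)
Burden on consumers: $5; on sellers: $3. (They sum to $8.)

Consumers bear $5 per month; sellers bear $3 per month.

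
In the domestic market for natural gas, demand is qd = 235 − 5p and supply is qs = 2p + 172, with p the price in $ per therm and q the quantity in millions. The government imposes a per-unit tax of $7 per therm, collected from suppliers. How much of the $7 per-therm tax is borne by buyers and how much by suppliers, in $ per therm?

Before the tax: set 235 − 5p = 2p + 172 → p* = $9, q* = 190.
With the tax collected from suppliers, supply shifts: qs = 2(p − 7) + 172.
New equilibrium: buyers pay $11, suppliers receive $4, q = 180. (Wedge: pb − ps = 7.)
Burden on buyers: $2; on suppliers: $5. (They sum to $7.)
The less price-elastic side of the market bears the larger share of a per-unit tax.

Buyers bear $2 per therm; suppliers bear $5 per therm.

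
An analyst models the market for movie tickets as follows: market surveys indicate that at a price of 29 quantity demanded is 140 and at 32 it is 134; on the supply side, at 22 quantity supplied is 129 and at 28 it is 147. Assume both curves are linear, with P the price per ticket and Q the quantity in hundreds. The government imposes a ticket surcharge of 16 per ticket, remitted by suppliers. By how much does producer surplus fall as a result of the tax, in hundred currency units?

Demand slope: (134 − 140)/(32 − 29) = -2, so Qd = 198 − 2P.
Supply slope: (147 − 129)/(28 − 22) = 3, so Qs = 3P + 63.
Without the tax, 198 − 2P = 3P + 63 gives 5P = 135, so P* = 27 and Q* = 144.
With the tax collected from suppliers, supply shifts: Qs = 3(P − 16) + 63.
New equilibrium: buyers pay 36.6, suppliers receive 20.6, Q = 124.8. (Wedge: Pb − Ps = 16.)
ΔPS is the trapezoid between Q = 124.8 and Q = 144 of height 6.4: ½ · (144 + 124.8) · 6.4 = 860.16.

Producer surplus falls by 860.16 hundred.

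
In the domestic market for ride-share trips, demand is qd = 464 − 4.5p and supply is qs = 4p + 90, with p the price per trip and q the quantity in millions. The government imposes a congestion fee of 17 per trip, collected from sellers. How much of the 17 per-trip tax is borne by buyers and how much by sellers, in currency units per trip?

Without the tax, 464 − 4.5p = 4p + 90 gives 8.5p = 374, so p* = 44 and q* = 266.
With the tax collected from sellers, supply shifts: qs = 4(p − 17) + 90.
Solving gives q = 230 with buyers paying 52 and sellers receiving 35 (the 17 wedge).
Burden on buyers: 8; on sellers: 9. (They sum to 17.)
The less price-elastic side of the market bears the larger share of a per-unit tax.

Buyers bear 8 per trip; sellers bear 9 per trip.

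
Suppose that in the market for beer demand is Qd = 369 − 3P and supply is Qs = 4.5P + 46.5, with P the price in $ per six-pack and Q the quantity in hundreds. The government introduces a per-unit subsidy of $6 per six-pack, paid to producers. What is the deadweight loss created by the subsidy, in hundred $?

Without the subsidy, 369 − 3P = 4.5P + 46.5 gives 7.5P = 322.5, so P* = $43 and Q* = 240.
With a per-unit subsidy paid to producers, each receives P + 6 per unit sold, so supply becomes Qs = 4.5(P + 6) + 46.5.
Solving gives Q = 250.8 with consumers paying $39.4 and producers receiving $45.4 (the $6 wedge).
Quantity rises by |ΔQ| = |240 − 250.8| = 10.8.
DWL = ½ · t · |ΔQ| = ½ · 6 · 10.8 = $32.4.

Deadweight loss = $32.4 hundred.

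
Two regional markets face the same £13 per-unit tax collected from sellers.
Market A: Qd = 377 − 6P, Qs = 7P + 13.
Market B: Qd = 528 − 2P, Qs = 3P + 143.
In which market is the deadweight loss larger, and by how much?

Market A, by £171.6.

Market A: pre-tax P* = £28, Q* = 209; post-tax Q = 167; deadweight loss = £273.
Market B: pre-tax P* = £77, Q* = 374; post-tax Q = 358.4; deadweight loss = £101.4.
Difference: £273 vs £101.4 → market A is larger by £171.6.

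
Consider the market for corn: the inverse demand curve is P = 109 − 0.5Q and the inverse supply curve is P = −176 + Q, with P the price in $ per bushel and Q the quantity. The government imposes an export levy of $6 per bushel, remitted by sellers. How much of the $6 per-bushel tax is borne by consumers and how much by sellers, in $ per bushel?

Inverting to Q(P) form: Qd = 218 − 2P; Qs = P + 176.
Before the tax: set 218 − 2P = P + 176 → P* = $14, Q* = 190.
With the tax collected from sellers, supply shifts: Qs = (P − 6) + 176.
New equilibrium: consumers pay $16, sellers receive $10, Q = 186. (Wedge: Pb − Ps = 6.)
Burden on consumers: $2; on sellers: $4. (They sum to $6.)

Consumers bear $2 per bushel; sellers bear $4 per bushel.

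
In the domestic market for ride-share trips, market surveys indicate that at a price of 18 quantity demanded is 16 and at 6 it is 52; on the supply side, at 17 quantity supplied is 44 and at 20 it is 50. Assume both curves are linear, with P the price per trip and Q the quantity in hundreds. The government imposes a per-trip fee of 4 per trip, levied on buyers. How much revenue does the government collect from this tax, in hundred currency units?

Tax revenue = 116.8 hundred.

Demand slope: (52 − 16)/(6 − 18) = -3, so Qd = 70 − 3P.
Supply slope: (50 − 44)/(20 − 17) = 2, so Qs = 2P + 10.
Without the tax, 70 − 3P = 2P + 10 gives 5P = 60, so P* = 12 and Q* = 34.
With the tax collected from buyers, demand (in seller-price terms) shifts: Qd = 70 − 3(P + 4).
New equilibrium: buyers pay 13.6, sellers receive 9.6, Q = 29.2. (Wedge: Pb − Ps = 4.)
Revenue = t · Q = 4 · 29.2 = 116.8.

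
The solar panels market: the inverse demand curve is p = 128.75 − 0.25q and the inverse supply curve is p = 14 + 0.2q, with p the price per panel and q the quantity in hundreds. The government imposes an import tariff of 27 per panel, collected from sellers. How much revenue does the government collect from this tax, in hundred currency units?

Inverting to q(p) form: qd = 515 − 4p; qs = 5p − 70.
Before the tax: set 515 − 4p = 5p − 70 → p* = 65, q* = 255.
With the tax collected from sellers, supply shifts: qs = 5(p − 27) − 70.
New equilibrium: consumers pay 80, sellers receive 53, q = 195. (Wedge: pb − ps = 27.)
Revenue = t · Q = 27 · 195 = 5265.

Tax revenue = 5265 hundred.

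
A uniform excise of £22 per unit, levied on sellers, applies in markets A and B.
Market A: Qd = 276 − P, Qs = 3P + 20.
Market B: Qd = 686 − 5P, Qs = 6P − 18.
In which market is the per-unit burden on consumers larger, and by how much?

Market A, by £4.5.

Market A: pre-tax P* = £64, Q* = 212; post-tax Q = 195.5; per-unit burden on consumers = £16.5.
Market B: pre-tax P* = £64, Q* = 366; post-tax Q = 306; per-unit burden on consumers = £12.
Difference: £16.5 vs £12 → market A is larger by £4.5.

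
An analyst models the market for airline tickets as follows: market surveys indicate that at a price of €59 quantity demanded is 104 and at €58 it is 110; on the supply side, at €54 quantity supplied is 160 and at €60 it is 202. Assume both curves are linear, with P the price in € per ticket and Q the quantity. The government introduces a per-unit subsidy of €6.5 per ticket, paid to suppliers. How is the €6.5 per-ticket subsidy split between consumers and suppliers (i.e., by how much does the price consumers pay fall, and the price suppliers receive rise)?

Consumers gain €3.5 per ticket; suppliers gain €3 per ticket.

Demand slope: (110 − 104)/(58 − 59) = -6, so Qd = 458 − 6P.
Supply slope: (202 − 160)/(60 − 54) = 7, so Qs = 7P − 218.
Without the subsidy, 458 − 6P = 7P − 218 gives 13P = 676, so P* = €52 and Q* = 146.
With a per-unit subsidy paid to suppliers, each receives P + 6.5 per unit sold, so supply becomes Qs = 7(P + 6.5) − 218.
Solving gives Q = 167 with consumers paying €48.5 and suppliers receiving €55 (the €6.5 wedge).
Gain to consumers: €3.5; to suppliers: €3. (They sum to €6.5.)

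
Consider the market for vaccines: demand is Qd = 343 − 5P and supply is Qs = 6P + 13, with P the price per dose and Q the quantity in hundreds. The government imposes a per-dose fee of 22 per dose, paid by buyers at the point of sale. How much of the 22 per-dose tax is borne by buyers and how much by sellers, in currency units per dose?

Before the tax: set 343 − 5P = 6P + 13 → P* = 30, Q* = 193.
With the tax collected from buyers, demand (in seller-price terms) shifts: Qd = 343 − 5(P + 22).
Solving gives Q = 133 with buyers paying 42 and sellers receiving 20 (the 22 wedge).
Burden on buyers: 12; on sellers: 10. (They sum to 22.)
The less price-elastic side of the market bears the larger share of a per-unit tax.

Buyers bear 12 per dose; sellers bear 10 per dose.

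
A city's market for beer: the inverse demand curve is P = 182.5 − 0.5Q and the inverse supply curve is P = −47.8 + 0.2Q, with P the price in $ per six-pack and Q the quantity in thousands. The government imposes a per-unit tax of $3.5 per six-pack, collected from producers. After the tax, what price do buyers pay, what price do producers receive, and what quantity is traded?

Rewrite in direct form: Qd = 365 − 2P and Qs = 5P + 239.
Before the tax: set 365 − 2P = 5P + 239 → P* = $18, Q* = 329.
With the tax collected from producers, supply shifts: Qs = 5(P − 3.5) + 239.
Solving gives Q = 324 with buyers paying $20.5 and producers receiving $17 (the $3.5 wedge).
The less price-elastic side of the market bears the larger share of a per-unit tax.

Buyers pay $20.5; producers receive $17; quantity = 324.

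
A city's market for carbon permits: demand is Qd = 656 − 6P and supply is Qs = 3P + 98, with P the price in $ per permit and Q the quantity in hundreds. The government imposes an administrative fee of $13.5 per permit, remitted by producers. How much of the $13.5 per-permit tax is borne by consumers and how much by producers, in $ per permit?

Consumers bear $4.5 per permit; producers bear $9 per permit.

Without the tax, 656 − 6P = 3P + 98 gives 9P = 558, so P* = $62 and Q* = 284.
With the tax collected from producers, supply shifts: Qs = 3(P − 13.5) + 98.
Solving gives Q = 257 with consumers paying $66.5 and producers receiving $53 (the $13.5 wedge).
Burden on consumers: $4.5; on producers: $9. (They sum to $13.5.)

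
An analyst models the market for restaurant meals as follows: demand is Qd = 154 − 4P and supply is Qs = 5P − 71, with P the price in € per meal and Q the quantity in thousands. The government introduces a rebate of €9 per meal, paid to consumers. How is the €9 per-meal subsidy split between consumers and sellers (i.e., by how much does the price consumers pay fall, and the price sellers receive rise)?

Without the subsidy, 154 − 4P = 5P − 71 gives 9P = 225, so P* = €25 and Q* = 54.
With a per-unit subsidy paid to consumers, each effectively pays P − 9, so demand becomes Qd = 154 − 4(P − 9).
Solving gives Q = 74 with consumers paying €20 and sellers receiving €29 (the €9 wedge).
Gain to consumers: €5; to sellers: €4. (They sum to €9.)

Consumers gain €5 per meal; sellers gain €4 per meal.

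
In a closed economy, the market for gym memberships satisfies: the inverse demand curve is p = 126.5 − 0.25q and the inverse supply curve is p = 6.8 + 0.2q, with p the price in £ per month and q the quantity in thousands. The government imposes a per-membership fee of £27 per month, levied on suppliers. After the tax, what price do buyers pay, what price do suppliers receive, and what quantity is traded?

Inverting to q(p) form: qd = 506 − 4p; qs = 5p − 34.
Before the tax: set 506 − 4p = 5p − 34 → p* = £60, q* = 266.
With the tax collected from suppliers, supply shifts: qs = 5(p − 27) − 34.
New equilibrium: buyers pay £75, suppliers receive £48, q = 206. (Wedge: pb − ps = 27.)

Buyers pay £75; suppliers receive £48; quantity = 206.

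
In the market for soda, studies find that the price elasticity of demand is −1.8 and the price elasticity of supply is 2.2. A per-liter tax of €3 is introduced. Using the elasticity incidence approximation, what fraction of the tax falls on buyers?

Buyers' share ≈ 0.55.

Incidence ratio: buyers' share ≈ εs / (εs + |εd|) = 2.2 / (2.2 + 1.8) = 0.55.
Supply is the more elastic side, so buyers bear the larger share.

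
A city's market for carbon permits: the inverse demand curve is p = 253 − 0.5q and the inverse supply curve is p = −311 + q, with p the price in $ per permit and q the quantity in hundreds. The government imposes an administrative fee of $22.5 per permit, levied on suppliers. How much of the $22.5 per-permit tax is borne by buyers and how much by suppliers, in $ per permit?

Buyers bear $7.5 per permit; suppliers bear $15 per permit.

Rewrite in direct form: qd = 506 − 2p and qs = p + 311.
Before the tax: set 506 − 2p = p + 311 → p* = $65, q* = 376.
With the tax collected from suppliers, supply shifts: qs = (p − 22.5) + 311.
Solving gives q = 361 with buyers paying $72.5 and suppliers receiving $50 (the $22.5 wedge).
Burden on buyers: $7.5; on suppliers: $15. (They sum to $22.5.)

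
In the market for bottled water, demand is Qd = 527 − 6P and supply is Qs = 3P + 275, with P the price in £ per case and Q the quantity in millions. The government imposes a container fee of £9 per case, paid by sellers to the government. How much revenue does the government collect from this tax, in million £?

Before the tax: set 527 − 6P = 3P + 275 → P* = £28, Q* = 359.
With the tax collected from sellers, supply shifts: Qs = 3(P − 9) + 275.
Solving gives Q = 341 with consumers paying £31 and sellers receiving £22 (the £9 wedge).
Revenue = t · Q = 9 · 341 = £3069.

Tax revenue = £3069 million.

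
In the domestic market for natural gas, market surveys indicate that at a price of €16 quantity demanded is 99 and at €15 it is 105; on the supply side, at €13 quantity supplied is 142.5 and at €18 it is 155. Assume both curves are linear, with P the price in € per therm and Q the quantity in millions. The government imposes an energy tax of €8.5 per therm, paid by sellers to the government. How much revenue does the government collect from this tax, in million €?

Tax revenue = €1020 million.

Demand slope: (105 − 99)/(15 − 16) = -6, so Qd = 195 − 6P.
Supply slope: (155 − 142.5)/(18 − 13) = 2.5, so Qs = 2.5P + 110.
Before the tax: set 195 − 6P = 2.5P + 110 → P* = €10, Q* = 135.
With the tax collected from sellers, supply shifts: Qs = 2.5(P − 8.5) + 110.
Solving gives Q = 120 with consumers paying €12.5 and sellers receiving €4 (the €8.5 wedge).
Revenue = t · Q = 8.5 · 120 = €1020.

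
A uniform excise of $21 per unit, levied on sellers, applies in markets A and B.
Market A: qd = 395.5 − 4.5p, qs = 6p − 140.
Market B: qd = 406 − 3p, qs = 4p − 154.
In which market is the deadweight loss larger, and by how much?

Market A, by $189.

Market A: pre-tax p* = $51, q* = 166; post-tax q = 112; deadweight loss = $567.
Market B: pre-tax p* = $80, q* = 166; post-tax q = 130; deadweight loss = $378.
Difference: $567 vs $378 → market A is larger by $189.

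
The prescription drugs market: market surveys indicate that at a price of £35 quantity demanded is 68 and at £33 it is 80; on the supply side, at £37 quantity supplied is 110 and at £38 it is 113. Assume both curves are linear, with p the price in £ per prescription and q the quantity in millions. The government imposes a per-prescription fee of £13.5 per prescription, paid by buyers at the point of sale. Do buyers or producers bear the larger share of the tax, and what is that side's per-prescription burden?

Producers bear the larger share: £9 per prescription.

Demand slope: (80 − 68)/(33 − 35) = -6, so qd = 278 − 6p.
Supply slope: (113 − 110)/(38 − 37) = 3, so qs = 3p − 1.
Before the tax: set 278 − 6p = 3p − 1 → p* = £31, q* = 92.
With the tax collected from buyers, demand (in seller-price terms) shifts: qd = 278 − 6(p + 13.5).
New equilibrium: buyers pay £35.5, producers receive £22, q = 65. (Wedge: pb − ps = 13.5.)
Per-prescription burden: buyers £4.5, producers £9.
Producers take the larger share because supply is less price-elastic here (demand slope 6 vs supply slope 3).
The less price-elastic side of the market bears the larger share of a per-unit tax.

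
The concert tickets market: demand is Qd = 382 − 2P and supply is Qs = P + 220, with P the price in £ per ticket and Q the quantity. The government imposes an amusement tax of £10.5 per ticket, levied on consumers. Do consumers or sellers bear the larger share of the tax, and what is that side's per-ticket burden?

Sellers bear the larger share: £7 per ticket.

Without the tax, 382 − 2P = P + 220 gives 3P = 162, so P* = £54 and Q* = 274.
With the tax collected from consumers, demand (in seller-price terms) shifts: Qd = 382 − 2(P + 10.5).
New equilibrium: consumers pay £57.5, sellers receive £47, Q = 267. (Wedge: Pb − Ps = 10.5.)
Per-ticket burden: consumers £3.5, sellers £7.
Sellers take the larger share because supply is less price-elastic here (demand slope 2 vs supply slope 1).
The less price-elastic side of the market bears the larger share of a per-unit tax.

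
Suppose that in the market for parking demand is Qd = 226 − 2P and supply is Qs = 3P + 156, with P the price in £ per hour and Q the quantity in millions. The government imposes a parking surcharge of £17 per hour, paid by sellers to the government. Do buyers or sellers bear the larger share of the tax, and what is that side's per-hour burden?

Buyers bear the larger share: £10.2 per hour.

Before the tax: set 226 − 2P = 3P + 156 → P* = £14, Q* = 198.
With the tax collected from sellers, supply shifts: Qs = 3(P − 17) + 156.
Solving gives Q = 177.6 with buyers paying £24.2 and sellers receiving £7.2 (the £17 wedge).
Per-hour burden: buyers £10.2, sellers £6.8.
Buyers take the larger share because demand is less price-elastic here (demand slope 2 vs supply slope 3).
The less price-elastic side of the market bears the larger share of a per-unit tax.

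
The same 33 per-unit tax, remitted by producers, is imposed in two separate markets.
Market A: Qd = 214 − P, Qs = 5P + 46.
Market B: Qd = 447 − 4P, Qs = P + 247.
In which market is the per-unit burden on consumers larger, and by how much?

Market A: pre-tax P* = 28, Q* = 186; post-tax Q = 158.5; per-unit burden on consumers = 27.5.
Market B: pre-tax P* = 40, Q* = 287; post-tax Q = 260.6; per-unit burden on consumers = 6.6.
Difference: 27.5 vs 6.6 → market A is larger by 20.9.

Market A, by 20.9.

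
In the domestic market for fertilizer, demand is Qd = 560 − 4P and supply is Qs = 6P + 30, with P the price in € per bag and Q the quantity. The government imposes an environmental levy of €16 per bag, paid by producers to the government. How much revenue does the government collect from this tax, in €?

Before the tax: set 560 − 4P = 6P + 30 → P* = €53, Q* = 348.
With the tax collected from producers, supply shifts: Qs = 6(P − 16) + 30.
New equilibrium: buyers pay €62.6, producers receive €46.6, Q = 309.6. (Wedge: Pb − Ps = 16.)
Revenue = t · Q = 16 · 309.6 = €4953.6.

Tax revenue = €4953.6.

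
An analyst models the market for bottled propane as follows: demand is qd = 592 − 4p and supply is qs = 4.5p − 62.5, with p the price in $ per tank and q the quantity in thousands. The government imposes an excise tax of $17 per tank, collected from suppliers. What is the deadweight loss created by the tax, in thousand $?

Deadweight loss = $306 thousand.

Before the tax: set 592 − 4p = 4.5p − 62.5 → p* = $77, q* = 284.
With the tax collected from suppliers, supply shifts: qs = 4.5(p − 17) − 62.5.
Solving gives q = 248 with buyers paying $86 and suppliers receiving $69 (the $17 wedge).
Quantity falls by |ΔQ| = |284 − 248| = 36.
DWL = ½ · t · |ΔQ| = ½ · 17 · 36 = $306.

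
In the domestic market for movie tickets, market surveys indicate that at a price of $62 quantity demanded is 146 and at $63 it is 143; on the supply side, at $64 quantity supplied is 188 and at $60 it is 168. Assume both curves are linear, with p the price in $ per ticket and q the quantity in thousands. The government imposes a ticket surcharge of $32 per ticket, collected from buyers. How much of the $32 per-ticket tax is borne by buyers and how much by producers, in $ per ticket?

Demand slope: (143 − 146)/(63 − 62) = -3, so qd = 332 − 3p.
Supply slope: (168 − 188)/(60 − 64) = 5, so qs = 5p − 132.
Before the tax: set 332 − 3p = 5p − 132 → p* = $58, q* = 158.
With the tax collected from buyers, demand (in seller-price terms) shifts: qd = 332 − 3(p + 32).
New equilibrium: buyers pay $78, producers receive $46, q = 98. (Wedge: pb − ps = 32.)
Burden on buyers: $20; on producers: $12. (They sum to $32.)

Buyers bear $20 per ticket; producers bear $12 per ticket.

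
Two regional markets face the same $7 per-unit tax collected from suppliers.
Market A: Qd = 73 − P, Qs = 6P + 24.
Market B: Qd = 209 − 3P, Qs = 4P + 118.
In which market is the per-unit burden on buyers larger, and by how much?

Market A: pre-tax P* = $7, Q* = 66; post-tax Q = 60; per-unit burden on buyers = $6.
Market B: pre-tax P* = $13, Q* = 170; post-tax Q = 158; per-unit burden on buyers = $4.
Difference: $6 vs $4 → market A is larger by $2.

Market A, by $2.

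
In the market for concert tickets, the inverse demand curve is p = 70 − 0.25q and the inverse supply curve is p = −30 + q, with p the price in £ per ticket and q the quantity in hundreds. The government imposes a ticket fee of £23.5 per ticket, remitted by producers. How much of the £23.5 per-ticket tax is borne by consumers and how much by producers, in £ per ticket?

Consumers bear £4.7 per ticket; producers bear £18.8 per ticket.

Inverting to q(p) form: qd = 280 − 4p; qs = p + 30.
Before the tax: set 280 − 4p = p + 30 → p* = £50, q* = 80.
With the tax collected from producers, supply shifts: qs = (p − 23.5) + 30.
New equilibrium: consumers pay £54.7, producers receive £31.2, q = 61.2. (Wedge: pb − ps = 23.5.)
Burden on consumers: £4.7; on producers: £18.8. (They sum to £23.5.)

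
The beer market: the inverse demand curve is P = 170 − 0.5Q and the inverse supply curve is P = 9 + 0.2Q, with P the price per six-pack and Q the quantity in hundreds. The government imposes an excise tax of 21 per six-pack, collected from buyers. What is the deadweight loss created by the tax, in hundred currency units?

Deadweight loss = 315 hundred.

Rewrite in direct form: Qd = 340 − 2P and Qs = 5P − 45.
Without the tax, 340 − 2P = 5P − 45 gives 7P = 385, so P* = 55 and Q* = 230.
With the tax collected from buyers, demand (in seller-price terms) shifts: Qd = 340 − 2(P + 21).
New equilibrium: buyers pay 70, producers receive 49, Q = 200. (Wedge: Pb − Ps = 21.)
Quantity falls by |ΔQ| = |230 − 200| = 30.
DWL = ½ · t · |ΔQ| = ½ · 21 · 30 = 315.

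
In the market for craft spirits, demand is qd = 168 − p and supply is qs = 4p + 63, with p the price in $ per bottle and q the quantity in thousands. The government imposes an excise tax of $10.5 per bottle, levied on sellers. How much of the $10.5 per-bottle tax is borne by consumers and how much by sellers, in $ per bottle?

Before the tax: set 168 − p = 4p + 63 → p* = $21, q* = 147.
With the tax collected from sellers, supply shifts: qs = 4(p − 10.5) + 63.
Solving gives q = 138.6 with consumers paying $29.4 and sellers receiving $18.9 (the $10.5 wedge).
Burden on consumers: $8.4; on sellers: $2.1. (They sum to $10.5.)
The less price-elastic side of the market bears the larger share of a per-unit tax.

Consumers bear $8.4 per bottle; sellers bear $2.1 per bottle.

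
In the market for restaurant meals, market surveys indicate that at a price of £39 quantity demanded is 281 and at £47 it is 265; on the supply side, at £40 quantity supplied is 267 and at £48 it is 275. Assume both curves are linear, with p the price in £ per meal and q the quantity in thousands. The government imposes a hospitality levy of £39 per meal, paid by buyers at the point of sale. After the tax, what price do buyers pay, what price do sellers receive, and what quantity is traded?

Buyers pay £57; sellers receive £18; quantity = 245.

Demand slope: (265 − 281)/(47 − 39) = -2, so qd = 359 − 2p.
Supply slope: (275 − 267)/(48 − 40) = 1, so qs = p + 227.
Without the tax, 359 − 2p = p + 227 gives 3p = 132, so p* = £44 and q* = 271.
With the tax collected from buyers, demand (in seller-price terms) shifts: qd = 359 − 2(p + 39).
Solving gives q = 245 with buyers paying £57 and sellers receiving £18 (the £39 wedge).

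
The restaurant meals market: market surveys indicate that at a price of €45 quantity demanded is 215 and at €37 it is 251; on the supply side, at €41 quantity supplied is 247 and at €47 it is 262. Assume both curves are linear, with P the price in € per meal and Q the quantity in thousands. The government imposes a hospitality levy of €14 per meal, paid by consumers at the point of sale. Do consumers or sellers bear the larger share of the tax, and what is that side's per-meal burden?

Demand slope: (251 − 215)/(37 − 45) = -4.5, so Qd = 417.5 − 4.5P.
Supply slope: (262 − 247)/(47 − 41) = 2.5, so Qs = 2.5P + 144.5.
Before the tax: set 417.5 − 4.5P = 2.5P + 144.5 → P* = €39, Q* = 242.
With the tax collected from consumers, demand (in seller-price terms) shifts: Qd = 417.5 − 4.5(P + 14).
New equilibrium: consumers pay €44, sellers receive €30, Q = 219.5. (Wedge: Pb − Ps = 14.)
Per-meal burden: consumers €5, sellers €9.
Sellers take the larger share because supply is less price-elastic here (demand slope 4.5 vs supply slope 2.5).
The less price-elastic side of the market bears the larger share of a per-unit tax.

Sellers bear the larger share: €9 per meal.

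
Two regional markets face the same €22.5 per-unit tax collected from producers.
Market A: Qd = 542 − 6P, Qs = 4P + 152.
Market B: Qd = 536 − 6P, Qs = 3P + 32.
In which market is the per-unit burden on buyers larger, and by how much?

Market A, by €1.5.

Market A: pre-tax P* = €39, Q* = 308; post-tax Q = 254; per-unit burden on buyers = €9.
Market B: pre-tax P* = €56, Q* = 200; post-tax Q = 155; per-unit burden on buyers = €7.5.
Difference: €9 vs €7.5 → market A is larger by €1.5.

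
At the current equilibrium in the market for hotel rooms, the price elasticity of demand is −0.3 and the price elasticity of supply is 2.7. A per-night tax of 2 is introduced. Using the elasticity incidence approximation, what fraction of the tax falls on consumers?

Incidence ratio: consumers' share ≈ εs / (εs + |εd|) = 2.7 / (2.7 + 0.3) = 0.9.
Supply is the more elastic side, so consumers bear the larger share.

Consumers' share ≈ 0.9.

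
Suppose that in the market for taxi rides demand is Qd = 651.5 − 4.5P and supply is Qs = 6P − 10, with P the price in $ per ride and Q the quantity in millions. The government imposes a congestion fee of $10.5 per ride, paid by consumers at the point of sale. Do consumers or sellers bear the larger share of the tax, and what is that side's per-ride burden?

Without the tax, 651.5 − 4.5P = 6P − 10 gives 10.5P = 661.5, so P* = $63 and Q* = 368.
With the tax collected from consumers, demand (in seller-price terms) shifts: Qd = 651.5 − 4.5(P + 10.5).
Solving gives Q = 341 with consumers paying $69 and sellers receiving $58.5 (the $10.5 wedge).
Per-ride burden: consumers $6, sellers $4.5.
Consumers take the larger share because demand is less price-elastic here (demand slope 4.5 vs supply slope 6).

Consumers bear the larger share: $6 per ride.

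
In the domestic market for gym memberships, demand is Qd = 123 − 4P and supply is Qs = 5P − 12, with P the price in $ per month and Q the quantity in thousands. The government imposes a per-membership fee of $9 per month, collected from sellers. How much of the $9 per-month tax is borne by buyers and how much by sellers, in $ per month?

Buyers bear $5 per month; sellers bear $4 per month.

Before the tax: set 123 − 4P = 5P − 12 → P* = $15, Q* = 63.
With the tax collected from sellers, supply shifts: Qs = 5(P − 9) − 12.
New equilibrium: buyers pay $20, sellers receive $11, Q = 43. (Wedge: Pb − Ps = 9.)
Burden on buyers: $5; on sellers: $4. (They sum to $9.)
The less price-elastic side of the market bears the larger share of a per-unit tax.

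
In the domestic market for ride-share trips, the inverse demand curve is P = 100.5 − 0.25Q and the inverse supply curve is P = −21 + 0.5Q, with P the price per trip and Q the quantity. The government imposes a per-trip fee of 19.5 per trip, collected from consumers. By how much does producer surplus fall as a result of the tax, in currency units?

Rewrite in direct form: Qd = 402 − 4P and Qs = 2P + 42.
Without the tax, 402 − 4P = 2P + 42 gives 6P = 360, so P* = 60 and Q* = 162.
With the tax collected from consumers, demand (in seller-price terms) shifts: Qd = 402 − 4(P + 19.5).
New equilibrium: consumers pay 66.5, sellers receive 47, Q = 136. (Wedge: Pb − Ps = 19.5.)
ΔPS is the trapezoid between Q = 136 and Q = 162 of height 13: ½ · (162 + 136) · 13 = 1937.

Producer surplus falls by 1937.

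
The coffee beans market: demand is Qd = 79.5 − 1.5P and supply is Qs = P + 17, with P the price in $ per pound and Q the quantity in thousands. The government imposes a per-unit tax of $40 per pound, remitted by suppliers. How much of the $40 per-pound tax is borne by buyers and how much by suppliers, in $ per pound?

Buyers bear $16 per pound; suppliers bear $24 per pound.

Without the tax, 79.5 − 1.5P = P + 17 gives 2.5P = 62.5, so P* = $25 and Q* = 42.
With the tax collected from suppliers, supply shifts: Qs = (P − 40) + 17.
New equilibrium: buyers pay $41, suppliers receive $1, Q = 18. (Wedge: Pb − Ps = 40.)
Burden on buyers: $16; on suppliers: $24. (They sum to $40.)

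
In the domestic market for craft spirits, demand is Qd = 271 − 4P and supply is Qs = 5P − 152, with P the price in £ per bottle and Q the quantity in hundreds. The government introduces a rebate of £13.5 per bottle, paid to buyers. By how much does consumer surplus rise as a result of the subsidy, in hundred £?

Consumer surplus rises by £735 hundred.

Without the subsidy, 271 − 4P = 5P − 152 gives 9P = 423, so P* = £47 and Q* = 83.
With a per-unit subsidy paid to buyers, each effectively pays P − 13.5, so demand becomes Qd = 271 − 4(P − 13.5).
New equilibrium: buyers pay £39.5, sellers receive £53, Q = 113. (Wedge: Pb − Ps = −13.5.)
ΔCS is the trapezoid between Q = 113 and Q = 83 of height £7.5: ½ · (83 + 113) · 7.5 = £735.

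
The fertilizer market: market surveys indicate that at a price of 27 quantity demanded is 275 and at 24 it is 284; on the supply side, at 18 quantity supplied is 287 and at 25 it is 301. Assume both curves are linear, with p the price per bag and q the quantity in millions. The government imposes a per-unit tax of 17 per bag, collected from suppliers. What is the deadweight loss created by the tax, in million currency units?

Deadweight loss = 173.4 million.

Demand slope: (284 − 275)/(24 − 27) = -3, so qd = 356 − 3p.
Supply slope: (301 − 287)/(25 − 18) = 2, so qs = 2p + 251.
Before the tax: set 356 − 3p = 2p + 251 → p* = 21, q* = 293.
With the tax collected from suppliers, supply shifts: qs = 2(p − 17) + 251.
New equilibrium: consumers pay 27.8, suppliers receive 10.8, q = 272.6. (Wedge: pb − ps = 17.)
Quantity falls by |ΔQ| = |293 − 272.6| = 20.4.
DWL = ½ · t · |ΔQ| = ½ · 17 · 20.4 = 173.4.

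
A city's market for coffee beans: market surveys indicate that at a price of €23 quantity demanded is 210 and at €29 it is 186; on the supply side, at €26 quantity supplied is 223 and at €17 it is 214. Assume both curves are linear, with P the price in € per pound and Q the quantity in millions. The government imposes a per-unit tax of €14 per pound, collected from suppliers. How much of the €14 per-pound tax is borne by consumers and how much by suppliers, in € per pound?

Demand slope: (186 − 210)/(29 − 23) = -4, so Qd = 302 − 4P.
Supply slope: (214 − 223)/(17 − 26) = 1, so Qs = P + 197.
Before the tax: set 302 − 4P = P + 197 → P* = €21, Q* = 218.
With the tax collected from suppliers, supply shifts: Qs = (P − 14) + 197.
Solving gives Q = 206.8 with consumers paying €23.8 and suppliers receiving €9.8 (the €14 wedge).
Burden on consumers: €2.8; on suppliers: €11.2. (They sum to €14.)

Consumers bear €2.8 per pound; suppliers bear €11.2 per pound.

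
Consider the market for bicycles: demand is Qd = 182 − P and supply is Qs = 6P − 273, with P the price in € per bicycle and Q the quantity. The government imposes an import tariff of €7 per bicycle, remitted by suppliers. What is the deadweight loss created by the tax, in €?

Without the tax, 182 − P = 6P − 273 gives 7P = 455, so P* = €65 and Q* = 117.
With the tax collected from suppliers, supply shifts: Qs = 6(P − 7) − 273.
Solving gives Q = 111 with consumers paying €71 and suppliers receiving €64 (the €7 wedge).
Quantity falls by |ΔQ| = |117 − 111| = 6.
DWL = ½ · t · |ΔQ| = ½ · 7 · 6 = €21.

Deadweight loss = €21.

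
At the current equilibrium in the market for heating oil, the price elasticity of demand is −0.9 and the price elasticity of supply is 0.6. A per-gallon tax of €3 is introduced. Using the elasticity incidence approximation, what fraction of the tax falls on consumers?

Consumers' share ≈ 0.4.

Incidence ratio: consumers' share ≈ εs / (εs + |εd|) = 0.6 / (0.6 + 0.9) = 0.4.
Supply is the less elastic side, so consumers bear the smaller share.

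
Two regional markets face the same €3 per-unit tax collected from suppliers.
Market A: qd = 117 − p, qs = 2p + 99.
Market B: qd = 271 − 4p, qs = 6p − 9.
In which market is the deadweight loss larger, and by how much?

Market B, by €7.8.

Market A: pre-tax p* = €6, q* = 111; post-tax q = 109; deadweight loss = €3.
Market B: pre-tax p* = €28, q* = 159; post-tax q = 151.8; deadweight loss = €10.8.
Difference: €3 vs €10.8 → market B is larger by €7.8.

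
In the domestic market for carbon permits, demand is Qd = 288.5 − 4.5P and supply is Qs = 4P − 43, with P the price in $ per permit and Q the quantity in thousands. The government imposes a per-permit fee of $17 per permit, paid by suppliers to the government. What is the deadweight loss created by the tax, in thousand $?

Deadweight loss = $306 thousand.

Before the tax: set 288.5 − 4.5P = 4P − 43 → P* = $39, Q* = 113.
With the tax collected from suppliers, supply shifts: Qs = 4(P − 17) − 43.
New equilibrium: consumers pay $47, suppliers receive $30, Q = 77. (Wedge: Pb − Ps = 17.)
Quantity falls by |ΔQ| = |113 − 77| = 36.
DWL = ½ · t · |ΔQ| = ½ · 17 · 36 = $306.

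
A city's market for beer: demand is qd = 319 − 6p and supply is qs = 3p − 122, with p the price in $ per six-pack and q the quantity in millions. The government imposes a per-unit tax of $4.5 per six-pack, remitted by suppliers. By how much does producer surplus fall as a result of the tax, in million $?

Producer surplus falls by $61.5 million.

Without the tax, 319 − 6p = 3p − 122 gives 9p = 441, so p* = $49 and q* = 25.
With the tax collected from suppliers, supply shifts: qs = 3(p − 4.5) − 122.
New equilibrium: consumers pay $50.5, suppliers receive $46, q = 16. (Wedge: pb − ps = 4.5.)
ΔPS is the trapezoid between Q = 16 and Q = 25 of height $3: ½ · (25 + 16) · 3 = $61.5.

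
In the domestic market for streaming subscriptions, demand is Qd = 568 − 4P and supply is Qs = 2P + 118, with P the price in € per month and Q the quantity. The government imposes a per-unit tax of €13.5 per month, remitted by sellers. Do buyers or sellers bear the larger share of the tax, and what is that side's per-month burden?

Without the tax, 568 − 4P = 2P + 118 gives 6P = 450, so P* = €75 and Q* = 268.
With the tax collected from sellers, supply shifts: Qs = 2(P − 13.5) + 118.
New equilibrium: buyers pay €79.5, sellers receive €66, Q = 250. (Wedge: Pb − Ps = 13.5.)
Per-month burden: buyers €4.5, sellers €9.
Sellers take the larger share because supply is less price-elastic here (demand slope 4 vs supply slope 2).
The less price-elastic side of the market bears the larger share of a per-unit tax.

Sellers bear the larger share: €9 per month.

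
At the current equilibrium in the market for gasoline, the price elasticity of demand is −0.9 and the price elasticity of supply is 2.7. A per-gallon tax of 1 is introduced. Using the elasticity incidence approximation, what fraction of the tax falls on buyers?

Incidence ratio: buyers' share ≈ εs / (εs + |εd|) = 2.7 / (2.7 + 0.9) = 0.75.
Supply is the more elastic side, so buyers bear the larger share.

Buyers' share ≈ 0.75.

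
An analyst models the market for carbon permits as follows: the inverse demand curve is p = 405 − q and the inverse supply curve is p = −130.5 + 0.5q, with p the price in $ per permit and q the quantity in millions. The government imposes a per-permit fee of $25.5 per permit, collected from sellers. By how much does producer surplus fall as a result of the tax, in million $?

Inverting to q(p) form: qd = 405 − p; qs = 2p + 261.
Before the tax: set 405 − p = 2p + 261 → p* = $48, q* = 357.
With the tax collected from sellers, supply shifts: qs = 2(p − 25.5) + 261.
New equilibrium: consumers pay $65, sellers receive $39.5, q = 340. (Wedge: pb − ps = 25.5.)
ΔPS is the trapezoid between Q = 340 and Q = 357 of height $8.5: ½ · (357 + 340) · 8.5 = $2962.25.

Producer surplus falls by $2962.25 million.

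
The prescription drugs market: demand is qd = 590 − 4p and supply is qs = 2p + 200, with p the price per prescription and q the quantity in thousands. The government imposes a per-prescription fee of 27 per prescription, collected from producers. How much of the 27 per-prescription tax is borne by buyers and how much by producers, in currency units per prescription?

Without the tax, 590 − 4p = 2p + 200 gives 6p = 390, so p* = 65 and q* = 330.
With the tax collected from producers, supply shifts: qs = 2(p − 27) + 200.
New equilibrium: buyers pay 74, producers receive 47, q = 294. (Wedge: pb − ps = 27.)
Burden on buyers: 9; on producers: 18. (They sum to 27.)
The less price-elastic side of the market bears the larger share of a per-unit tax.

Buyers bear 9 per prescription; producers bear 18 per prescription.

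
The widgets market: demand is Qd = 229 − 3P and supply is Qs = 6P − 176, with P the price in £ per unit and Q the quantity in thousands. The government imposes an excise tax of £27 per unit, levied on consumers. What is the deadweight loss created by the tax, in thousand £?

Deadweight loss = £729 thousand.

Before the tax: set 229 − 3P = 6P − 176 → P* = £45, Q* = 94.
With the tax collected from consumers, demand (in seller-price terms) shifts: Qd = 229 − 3(P + 27).
New equilibrium: consumers pay £63, producers receive £36, Q = 40. (Wedge: Pb − Ps = 27.)
Quantity falls by |ΔQ| = |94 − 40| = 54.
DWL = ½ · t · |ΔQ| = ½ · 27 · 54 = £729.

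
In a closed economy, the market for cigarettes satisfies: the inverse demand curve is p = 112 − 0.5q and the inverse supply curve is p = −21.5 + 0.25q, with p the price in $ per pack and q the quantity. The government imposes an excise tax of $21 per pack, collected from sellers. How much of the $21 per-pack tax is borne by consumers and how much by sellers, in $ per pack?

Rewrite in direct form: qd = 224 − 2p and qs = 4p + 86.
Without the tax, 224 − 2p = 4p + 86 gives 6p = 138, so p* = $23 and q* = 178.
With the tax collected from sellers, supply shifts: qs = 4(p − 21) + 86.
New equilibrium: consumers pay $37, sellers receive $16, q = 150. (Wedge: pb − ps = 21.)
Burden on consumers: $14; on sellers: $7. (They sum to $21.)
The less price-elastic side of the market bears the larger share of a per-unit tax.

Consumers bear $14 per pack; sellers bear $7 per pack.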